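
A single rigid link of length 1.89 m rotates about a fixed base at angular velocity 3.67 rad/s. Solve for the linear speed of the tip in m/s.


v = L*omega = 1.89 * 3.67 = 6.9363

6.9363 m/s


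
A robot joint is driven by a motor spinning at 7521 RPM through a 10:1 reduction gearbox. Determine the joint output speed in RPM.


omega_joint = omega_motor / N = 7521 / 10 = 752.1000

752.1000 RPM


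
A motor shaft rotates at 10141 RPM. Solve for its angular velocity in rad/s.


omega = 10141 * 2*pi/60 = 1061.9630

1061.9630 rad/s


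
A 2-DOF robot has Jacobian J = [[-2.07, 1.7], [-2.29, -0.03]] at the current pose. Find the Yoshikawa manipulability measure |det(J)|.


det(J) = -2.07*-0.03 - (1.7)*(-2.29) = 3.9551
|det(J)| = 3.9551

3.9551


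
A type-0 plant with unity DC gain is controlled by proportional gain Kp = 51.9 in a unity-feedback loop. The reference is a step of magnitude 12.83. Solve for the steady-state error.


e_ss = R/(1 + Kp) = 12.83/(1 + 51.9) = 12.83/52.9000 = 0.2425

0.2425


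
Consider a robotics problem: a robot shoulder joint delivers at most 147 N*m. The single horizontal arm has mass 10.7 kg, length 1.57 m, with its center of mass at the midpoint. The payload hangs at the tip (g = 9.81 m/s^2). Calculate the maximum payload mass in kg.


tau_arm = m_arm*g*(L/2) = 10.7*9.81*1.57/2 = 82.3991 N*m
tau_payload = tau_max - tau_arm = 147 - 82.3991 = 64.6009
m_payload = tau_payload / (g*L) = 64.6009 / (9.81*1.57) = 4.1944

4.1944 kg


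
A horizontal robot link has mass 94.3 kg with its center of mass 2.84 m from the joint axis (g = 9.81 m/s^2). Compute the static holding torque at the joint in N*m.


tau = m*g*L = 94.3 * 9.81 * 2.84 = 2627.2357

2627.2357 N*m


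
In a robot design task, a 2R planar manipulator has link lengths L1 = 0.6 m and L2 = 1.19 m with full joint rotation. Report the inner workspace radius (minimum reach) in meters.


r_min = |L1 - L2| = |0.6 - 1.19| = 0.5900

0.5900 m


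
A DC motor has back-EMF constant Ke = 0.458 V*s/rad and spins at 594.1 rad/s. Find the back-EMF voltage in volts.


V_emf = Ke * omega = 0.458*594.1 = 272.0978

272.0978 V


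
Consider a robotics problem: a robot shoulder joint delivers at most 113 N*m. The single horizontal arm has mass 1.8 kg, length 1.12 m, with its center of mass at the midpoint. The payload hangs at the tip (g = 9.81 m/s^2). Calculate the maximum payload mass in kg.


tau_arm = m_arm*g*(L/2) = 1.8*9.81*1.12/2 = 9.8885 N*m
tau_payload = tau_max - tau_arm = 113 - 9.8885 = 103.1115
m_payload = tau_payload / (g*L) = 103.1115 / (9.81*1.12) = 9.3847

9.3847 kg


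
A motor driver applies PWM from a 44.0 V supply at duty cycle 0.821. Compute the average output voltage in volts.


V_avg = V_supply * D = 44.0*0.821 = 36.1240

36.1240 V


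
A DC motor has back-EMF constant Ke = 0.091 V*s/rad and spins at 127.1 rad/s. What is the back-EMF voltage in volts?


V_emf = Ke * omega = 0.091*127.1 = 11.5661

11.5661 V


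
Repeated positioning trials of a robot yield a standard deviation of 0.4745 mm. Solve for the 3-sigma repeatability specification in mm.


repeatability = 3*sigma = 3*0.4745 = 1.4235

1.4235 mm


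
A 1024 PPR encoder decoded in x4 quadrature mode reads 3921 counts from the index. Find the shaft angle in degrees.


angle = counts * 360 / (PPR*4) = 3921 * 360 / 4096 = 344.6191

344.6191 degrees


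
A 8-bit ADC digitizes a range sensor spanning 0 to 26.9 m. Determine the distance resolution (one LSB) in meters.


res = range / 2^n = 26.9/2^8 = 26.9/256 = 0.1051

0.1051 m


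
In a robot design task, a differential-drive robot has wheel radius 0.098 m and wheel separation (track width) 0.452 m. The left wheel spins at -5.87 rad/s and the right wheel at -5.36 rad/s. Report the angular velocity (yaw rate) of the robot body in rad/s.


omega = r*(wR - wL)/L = 0.098*(-5.36 - (-5.87))/0.452 = 0.1106

0.1106 rad/s


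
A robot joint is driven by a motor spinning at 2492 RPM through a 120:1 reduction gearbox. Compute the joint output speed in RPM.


omega_joint = omega_motor / N = 2492 / 120 = 20.7667

20.7667 RPM


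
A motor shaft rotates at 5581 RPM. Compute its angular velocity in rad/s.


omega = 5581 * 2*pi/60 = 584.4410

584.4410 rad/s


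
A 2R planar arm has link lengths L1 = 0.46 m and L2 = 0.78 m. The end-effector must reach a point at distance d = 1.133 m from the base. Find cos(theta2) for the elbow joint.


cos(th2) = (d^2 - L1^2 - L2^2)/(2*L1*L2) = (1.133^2 - 0.46^2 - 0.78^2)/(2*0.46*0.78) = 0.6462

0.6462


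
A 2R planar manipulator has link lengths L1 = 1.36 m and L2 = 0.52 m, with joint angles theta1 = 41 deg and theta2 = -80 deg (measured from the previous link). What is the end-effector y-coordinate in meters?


y = L1*sin(th1) + L2*sin(th1+th2) = 1.36*sin(41 deg) + 0.52*sin(-39 deg) = 0.5650

0.5650 m


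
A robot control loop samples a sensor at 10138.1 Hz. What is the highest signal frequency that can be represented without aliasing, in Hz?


f_max = f_s/2 = 10138.1/2 = 5069.0500

5069.0500 Hz


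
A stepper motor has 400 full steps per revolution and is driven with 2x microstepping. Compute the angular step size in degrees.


step = 360/(400*2) = 360/800 = 0.4500

0.4500 degrees


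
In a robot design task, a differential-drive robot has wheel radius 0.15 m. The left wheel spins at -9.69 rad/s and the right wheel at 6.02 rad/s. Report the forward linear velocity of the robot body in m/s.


v = r*(wR + wL)/2 = 0.15*(6.02 + -9.69)/2 = -0.2752

-0.2752 m/s


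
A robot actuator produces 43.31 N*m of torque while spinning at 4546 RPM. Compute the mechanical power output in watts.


omega = 4546 * 2*pi/60 = 476.056007 rad/s
P = tau * omega = 43.31 * 476.056007 = 20617.9857

20617.9857 W


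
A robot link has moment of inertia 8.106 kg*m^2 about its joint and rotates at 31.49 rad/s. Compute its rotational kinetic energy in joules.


KE = (1/2)*I*omega^2 = 0.5*8.106*31.49^2 = 4019.0363

4019.0363 J


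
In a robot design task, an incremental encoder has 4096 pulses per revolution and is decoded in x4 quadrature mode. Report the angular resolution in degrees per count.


resolution = 360 / (PPR * 4) = 360 / 16384 = 0.0220

0.0220 degrees


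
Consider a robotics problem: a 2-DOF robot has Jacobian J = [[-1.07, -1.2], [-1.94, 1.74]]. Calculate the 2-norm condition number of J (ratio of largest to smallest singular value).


JJ^T eigenvalues: trace(JJ^T) = 9.3761, det(JJ^T) = det(J)^2 = 17.55442404
s_max^2 = (9.3761 + sqrt(17.69355505))/2 = 6.79123538
s_min^2 = (9.3761 - sqrt(17.69355505))/2 = 2.58486462
kappa = s_max/s_min = sqrt(6.79123538/2.58486462) = 1.6209

1.6209


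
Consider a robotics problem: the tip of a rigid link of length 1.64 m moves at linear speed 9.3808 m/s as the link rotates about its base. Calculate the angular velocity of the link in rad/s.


omega = v / L = 9.3808 / 1.64 = 5.7200

5.7200 rad/s


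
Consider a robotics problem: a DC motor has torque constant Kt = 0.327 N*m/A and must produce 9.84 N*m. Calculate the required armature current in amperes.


I = tau / Kt = 9.84/0.327 = 30.0917

30.0917 A


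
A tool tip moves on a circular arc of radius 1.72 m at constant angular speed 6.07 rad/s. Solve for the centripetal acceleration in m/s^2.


a_c = omega^2 * r = 6.07^2 * 1.72 = 63.3732

63.3732 m/s^2


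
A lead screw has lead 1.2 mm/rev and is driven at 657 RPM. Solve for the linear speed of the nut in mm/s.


v = lead * (RPM/60) = 1.2*657/60 = 13.1400

13.1400 mm/s


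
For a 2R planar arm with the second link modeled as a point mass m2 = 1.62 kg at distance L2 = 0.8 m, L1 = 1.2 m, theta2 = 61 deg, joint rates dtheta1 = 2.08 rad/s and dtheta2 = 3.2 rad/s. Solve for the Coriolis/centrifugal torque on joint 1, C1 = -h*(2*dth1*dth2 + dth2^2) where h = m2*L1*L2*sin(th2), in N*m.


h = m2*L1*L2*sin(th2) = 1.62*1.2*0.8*sin(61 deg) = 1.360209
C1 = -h*(2*2.08*3.2 + 3.2^2) = -1.360209*23.5520 = -32.0356

-32.0356 N*m


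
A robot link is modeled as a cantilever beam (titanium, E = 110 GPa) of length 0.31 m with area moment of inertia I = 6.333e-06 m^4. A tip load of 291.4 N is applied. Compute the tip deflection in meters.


delta = F*L^3/(3*E*I) = 291.4*0.31^3/(3*1.100e+11*6.333e-06)
      = 8.6810974/2089890 = 4.1539e-06

4.1539e-06 m


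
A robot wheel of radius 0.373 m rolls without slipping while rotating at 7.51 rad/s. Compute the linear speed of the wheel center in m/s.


v = omega * r = 7.51 * 0.373 = 2.8012

2.8012 m/s


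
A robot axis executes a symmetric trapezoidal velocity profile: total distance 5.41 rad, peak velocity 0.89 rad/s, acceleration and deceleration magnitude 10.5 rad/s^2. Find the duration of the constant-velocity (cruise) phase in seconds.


t_acc = v/a = 0.084762 s, d_acc = v^2/(2a) = 0.037719 rad each
d_cruise = 5.41 - 2*0.037719 = 5.334562 rad
t_cruise = d_cruise/v = 5.334562/0.89 = 5.9939

5.9939 s


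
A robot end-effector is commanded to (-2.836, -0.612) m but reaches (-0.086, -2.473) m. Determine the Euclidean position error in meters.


dx = -0.086 - (-2.836) = 2.7500, dy = -2.473 - (-0.612) = -1.8610
err = sqrt(7.562500 + 3.463321) = 3.3205

3.3205 m


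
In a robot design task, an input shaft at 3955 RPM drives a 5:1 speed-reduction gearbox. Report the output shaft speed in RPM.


omega_out = omega_in / N = 3955 / 5 = 791.0000

791.0000 RPM


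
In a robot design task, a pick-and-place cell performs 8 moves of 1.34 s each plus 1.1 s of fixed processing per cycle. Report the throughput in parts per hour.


T_cycle = 8*1.34 + 1.1 = 11.8200 s
rate = 3600/T = 304.5685

304.5685 parts/hour


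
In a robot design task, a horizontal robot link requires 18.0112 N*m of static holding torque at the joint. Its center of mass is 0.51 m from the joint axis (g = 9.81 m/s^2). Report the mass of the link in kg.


m = tau / (g*L) = 18.0112 / (9.81 * 0.51) = 3.6000

3.6000 kg


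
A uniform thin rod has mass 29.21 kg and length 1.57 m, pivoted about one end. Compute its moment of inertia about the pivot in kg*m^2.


I = (1/3)*m*L^2 = (1/3)*29.21*1.57^2 = 23.9999

23.9999 kg*m^2


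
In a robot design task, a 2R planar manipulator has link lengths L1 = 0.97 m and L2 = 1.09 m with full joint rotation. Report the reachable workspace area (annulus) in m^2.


r_max = L1 + L2 = 2.0600, r_min = |L1 - L2| = 0.1200
A = pi*(r_max^2 - r_min^2) = pi*(4.2436 - 0.0144) = 13.2864

13.2864 m^2


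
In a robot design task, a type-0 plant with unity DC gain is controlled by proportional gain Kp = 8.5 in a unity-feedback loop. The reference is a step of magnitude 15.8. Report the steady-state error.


e_ss = R/(1 + Kp) = 15.8/(1 + 8.5) = 15.8/9.5000 = 1.6632

1.6632


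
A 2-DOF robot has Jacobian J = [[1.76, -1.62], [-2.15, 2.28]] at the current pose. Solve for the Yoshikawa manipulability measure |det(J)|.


det(J) = 1.76*2.28 - (-1.62)*(-2.15) = 0.5298
|det(J)| = 0.5298

0.5298


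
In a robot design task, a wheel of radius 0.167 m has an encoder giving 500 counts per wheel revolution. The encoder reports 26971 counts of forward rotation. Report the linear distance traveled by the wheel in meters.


revs = 26971/500 = 53.942000
d = revs * 2*pi*r = 53.942000 * 2*pi*0.167 = 56.6009

56.6009 m


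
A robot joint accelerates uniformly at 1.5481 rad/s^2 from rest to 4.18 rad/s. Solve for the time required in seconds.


t = delta_omega / alpha = 4.18 / 1.5481 = 2.7001

2.7001 s


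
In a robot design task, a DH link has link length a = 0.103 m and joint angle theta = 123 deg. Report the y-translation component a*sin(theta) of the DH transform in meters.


a*sin(theta) = 0.103*sin(123 deg) = 0.0864

0.0864 m


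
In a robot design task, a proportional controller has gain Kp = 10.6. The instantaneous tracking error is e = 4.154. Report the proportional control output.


u_P = Kp * e = 10.6 * 4.154 = 44.0324

44.0324


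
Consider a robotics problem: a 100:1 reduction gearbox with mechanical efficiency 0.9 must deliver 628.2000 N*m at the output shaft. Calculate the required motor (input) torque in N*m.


tau_in = tau_out / (N * eta) = 628.2000 / (100 * 0.9) = 6.9800

6.9800 N*m


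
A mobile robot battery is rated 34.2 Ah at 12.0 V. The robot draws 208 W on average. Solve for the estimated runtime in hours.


E = 34.2*12.0 = 410.4000 Wh
t = E/P = 410.4000/208 = 1.9731

1.9731 hours


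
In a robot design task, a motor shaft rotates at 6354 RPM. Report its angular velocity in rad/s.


omega = 6354 * 2*pi/60 = 665.3893

665.3893 rad/s


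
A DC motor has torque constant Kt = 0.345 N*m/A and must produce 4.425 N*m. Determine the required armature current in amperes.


I = tau / Kt = 4.425/0.345 = 12.8261

12.8261 A


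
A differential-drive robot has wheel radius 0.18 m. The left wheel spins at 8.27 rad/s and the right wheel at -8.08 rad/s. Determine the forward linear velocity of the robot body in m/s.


v = r*(wR + wL)/2 = 0.18*(-8.08 + 8.27)/2 = 0.0171

0.0171 m/s


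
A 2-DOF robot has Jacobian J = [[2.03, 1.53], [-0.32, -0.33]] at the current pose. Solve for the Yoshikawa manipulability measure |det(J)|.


det(J) = 2.03*-0.33 - (1.53)*(-0.32) = -0.1803
|det(J)| = 0.1803

0.1803


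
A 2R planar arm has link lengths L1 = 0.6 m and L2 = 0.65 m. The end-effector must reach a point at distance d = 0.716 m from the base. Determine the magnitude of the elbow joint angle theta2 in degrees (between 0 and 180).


cos(th2) = (d^2 - L1^2 - L2^2)/(2*L1*L2) = (0.716^2 - 0.6^2 - 0.65^2)/(2*0.6*0.65) = -0.34595385
th2 = acos(-0.34595385) = 110.2400 deg

110.2400 degrees


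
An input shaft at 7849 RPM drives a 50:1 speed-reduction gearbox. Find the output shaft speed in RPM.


omega_out = omega_in / N = 7849 / 50 = 156.9800

156.9800 RPM


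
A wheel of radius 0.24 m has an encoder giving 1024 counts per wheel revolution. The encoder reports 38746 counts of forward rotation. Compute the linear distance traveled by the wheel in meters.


revs = 38746/1024 = 37.837891
d = revs * 2*pi*r = 37.837891 * 2*pi*0.24 = 57.0582

57.0582 m


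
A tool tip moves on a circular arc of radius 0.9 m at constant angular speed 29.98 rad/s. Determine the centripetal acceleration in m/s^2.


a_c = omega^2 * r = 29.98^2 * 0.9 = 808.9204

808.9204 m/s^2


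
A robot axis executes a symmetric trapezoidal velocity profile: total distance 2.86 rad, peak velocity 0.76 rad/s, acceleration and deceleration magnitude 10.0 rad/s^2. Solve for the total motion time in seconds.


t_acc = v/a = 0.76/10.0 = 0.076000 s
d_acc = v^2/(2a) = 0.028880 rad (each ramp)
d_cruise = 2.86 - 2*0.028880 = 2.802240 rad
t_cruise = 2.802240/0.76 = 3.687158 s
t_total = 2*0.076000 + 3.687158 = 3.8392

3.8392 s


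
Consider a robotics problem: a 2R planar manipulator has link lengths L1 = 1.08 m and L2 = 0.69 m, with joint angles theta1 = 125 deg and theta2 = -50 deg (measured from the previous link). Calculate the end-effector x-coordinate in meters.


x = L1*cos(th1) + L2*cos(th1+th2) = 1.08*cos(125 deg) + 0.69*cos(75 deg) = -0.4409

-0.4409 m


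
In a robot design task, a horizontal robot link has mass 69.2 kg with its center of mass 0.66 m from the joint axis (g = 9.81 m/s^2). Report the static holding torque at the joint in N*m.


tau = m*g*L = 69.2 * 9.81 * 0.66 = 448.0423

448.0423 N*m


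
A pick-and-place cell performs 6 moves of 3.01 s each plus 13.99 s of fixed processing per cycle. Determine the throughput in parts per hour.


T_cycle = 6*3.01 + 13.99 = 32.0500 s
rate = 3600/T = 112.3245

112.3245 parts/hour


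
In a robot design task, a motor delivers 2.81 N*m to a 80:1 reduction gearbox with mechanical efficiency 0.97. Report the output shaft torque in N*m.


tau_out = tau_in * N * eta = 2.81 * 80 * 0.97 = 218.0560

218.0560 N*m


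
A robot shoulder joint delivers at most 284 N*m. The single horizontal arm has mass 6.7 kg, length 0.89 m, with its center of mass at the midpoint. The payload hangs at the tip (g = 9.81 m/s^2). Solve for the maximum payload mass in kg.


tau_arm = m_arm*g*(L/2) = 6.7*9.81*0.89/2 = 29.2485 N*m
tau_payload = tau_max - tau_arm = 284 - 29.2485 = 254.7515
m_payload = tau_payload / (g*L) = 254.7515 / (9.81*0.89) = 29.1781

29.1781 kg


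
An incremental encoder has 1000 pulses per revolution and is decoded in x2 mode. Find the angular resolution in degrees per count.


resolution = 360 / (PPR * 2) = 360 / 2000 = 0.1800

0.1800 degrees


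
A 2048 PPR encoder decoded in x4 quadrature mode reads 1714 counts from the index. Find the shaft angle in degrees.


angle = counts * 360 / (PPR*4) = 1714 * 360 / 8192 = 75.3223

75.3223 degrees


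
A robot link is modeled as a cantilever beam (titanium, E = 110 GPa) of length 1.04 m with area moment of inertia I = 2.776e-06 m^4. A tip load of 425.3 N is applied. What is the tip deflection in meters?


delta = F*L^3/(3*E*I) = 425.3*1.04^3/(3*1.100e+11*2.776e-06)
      = 478.4046592/916080 = 5.2223e-04

5.2223e-04 m


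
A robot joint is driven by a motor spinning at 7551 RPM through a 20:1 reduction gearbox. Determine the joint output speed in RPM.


omega_joint = omega_motor / N = 7551 / 20 = 377.5500

377.5500 RPM


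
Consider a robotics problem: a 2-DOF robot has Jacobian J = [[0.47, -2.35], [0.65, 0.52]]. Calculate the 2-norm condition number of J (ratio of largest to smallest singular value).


JJ^T eigenvalues: trace(JJ^T) = 6.4363, det(JJ^T) = det(J)^2 = 3.13962961
s_max^2 = (6.4363 + sqrt(28.86743925))/2 = 5.90457138
s_min^2 = (6.4363 - sqrt(28.86743925))/2 = 0.53172862
kappa = s_max/s_min = sqrt(5.90457138/0.53172862) = 3.3323

3.3323


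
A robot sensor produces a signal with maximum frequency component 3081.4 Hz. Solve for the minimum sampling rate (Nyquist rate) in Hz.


f_s,min = 2*f_max = 2*3081.4 = 6162.8000

6162.8000 Hz


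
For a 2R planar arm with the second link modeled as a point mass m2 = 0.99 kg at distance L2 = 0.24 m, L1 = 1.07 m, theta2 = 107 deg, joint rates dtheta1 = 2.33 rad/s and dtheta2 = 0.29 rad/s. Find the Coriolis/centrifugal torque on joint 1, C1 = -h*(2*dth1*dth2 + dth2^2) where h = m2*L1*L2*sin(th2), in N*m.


h = m2*L1*L2*sin(th2) = 0.99*1.07*0.24*sin(107 deg) = 0.243123
C1 = -h*(2*2.33*0.29 + 0.29^2) = -0.243123*1.4355 = -0.3490

-0.3490 N*m


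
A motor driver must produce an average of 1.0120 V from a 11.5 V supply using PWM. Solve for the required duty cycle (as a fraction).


D = V_avg/V_supply = 1.0120/11.5 = 0.0880

0.0880


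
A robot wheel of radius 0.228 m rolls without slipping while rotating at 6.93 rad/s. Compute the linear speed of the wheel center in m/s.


v = omega * r = 6.93 * 0.228 = 1.5800

1.5800 m/s


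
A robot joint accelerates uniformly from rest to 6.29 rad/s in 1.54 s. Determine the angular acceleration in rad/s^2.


alpha = delta_omega / t = 6.29 / 1.54 = 4.0844

4.0844 rad/s^2


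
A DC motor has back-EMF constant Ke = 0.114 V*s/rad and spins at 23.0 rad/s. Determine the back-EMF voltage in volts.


V_emf = Ke * omega = 0.114*23.0 = 2.6220

2.6220 V


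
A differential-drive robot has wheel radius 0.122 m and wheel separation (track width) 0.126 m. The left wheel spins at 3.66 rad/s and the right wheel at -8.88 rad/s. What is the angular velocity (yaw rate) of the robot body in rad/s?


omega = r*(wR - wL)/L = 0.122*(-8.88 - (3.66))/0.126 = -12.1419

-12.1419 rad/s


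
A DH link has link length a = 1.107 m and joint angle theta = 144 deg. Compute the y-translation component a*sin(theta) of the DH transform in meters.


a*sin(theta) = 1.107*sin(144 deg) = 0.6507

0.6507 m


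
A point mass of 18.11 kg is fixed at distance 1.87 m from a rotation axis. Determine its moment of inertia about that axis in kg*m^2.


I = m*r^2 = 18.11*1.87^2 = 63.3289

63.3289 kg*m^2


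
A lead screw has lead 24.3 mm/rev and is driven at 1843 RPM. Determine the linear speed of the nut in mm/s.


v = lead * (RPM/60) = 24.3*1843/60 = 746.4150

746.4150 mm/s


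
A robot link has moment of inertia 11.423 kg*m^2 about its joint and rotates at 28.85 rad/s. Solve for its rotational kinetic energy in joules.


KE = (1/2)*I*omega^2 = 0.5*11.423*28.85^2 = 4753.8100

4753.8100 J


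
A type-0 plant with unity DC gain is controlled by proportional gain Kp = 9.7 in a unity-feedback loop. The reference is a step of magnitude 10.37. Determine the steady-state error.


e_ss = R/(1 + Kp) = 10.37/(1 + 9.7) = 10.37/10.7000 = 0.9692

0.9692


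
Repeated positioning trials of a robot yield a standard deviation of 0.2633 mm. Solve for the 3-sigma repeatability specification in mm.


repeatability = 3*sigma = 3*0.2633 = 0.7899

0.7899 mm


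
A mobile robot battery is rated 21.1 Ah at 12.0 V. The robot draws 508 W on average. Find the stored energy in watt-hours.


E = capacity * V = 21.1*12.0 = 253.2000

253.2000 Wh


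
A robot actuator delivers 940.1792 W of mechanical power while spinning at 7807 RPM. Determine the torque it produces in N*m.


omega = 7807 * 2*pi/60 = 817.547128 rad/s
tau = P / omega = 940.1792 / 817.547128 = 1.1500

1.1500 N*m


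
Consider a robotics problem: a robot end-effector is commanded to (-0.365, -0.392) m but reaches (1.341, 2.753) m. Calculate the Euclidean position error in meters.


dx = 1.341 - (-0.365) = 1.7060, dy = 2.753 - (-0.392) = 3.1450
err = sqrt(2.910436 + 9.891025) = 3.5779

3.5779 m


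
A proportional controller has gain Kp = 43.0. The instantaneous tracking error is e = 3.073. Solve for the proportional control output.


u_P = Kp * e = 43.0 * 3.073 = 132.1390

132.1390


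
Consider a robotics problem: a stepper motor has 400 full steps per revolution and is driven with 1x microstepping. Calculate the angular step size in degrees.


step = 360/(400*1) = 360/400 = 0.9000

0.9000 degrees


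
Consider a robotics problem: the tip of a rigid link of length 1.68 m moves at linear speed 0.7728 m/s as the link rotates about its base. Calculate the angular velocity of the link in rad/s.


omega = v / L = 0.7728 / 1.68 = 0.4600

0.4600 rad/s


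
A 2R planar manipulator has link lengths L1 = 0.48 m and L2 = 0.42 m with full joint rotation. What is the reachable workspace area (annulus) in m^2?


r_max = L1 + L2 = 0.9000, r_min = |L1 - L2| = 0.0600
A = pi*(r_max^2 - r_min^2) = pi*(0.8100 - 0.0036) = 2.5334

2.5334 m^2


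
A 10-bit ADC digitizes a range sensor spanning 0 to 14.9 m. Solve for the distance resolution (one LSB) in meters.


res = range / 2^n = 14.9/2^10 = 14.9/1024 = 0.0146

0.0146 m


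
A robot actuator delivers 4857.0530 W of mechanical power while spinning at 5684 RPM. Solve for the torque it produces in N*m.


omega = 5684 * 2*pi/60 = 595.227088 rad/s
tau = P / omega = 4857.0530 / 595.227088 = 8.1600

8.1600 N*m


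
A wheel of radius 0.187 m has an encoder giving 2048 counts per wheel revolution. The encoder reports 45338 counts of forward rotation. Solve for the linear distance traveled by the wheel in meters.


revs = 45338/2048 = 22.137695
d = revs * 2*pi*r = 22.137695 * 2*pi*0.187 = 26.0108

26.0108 m


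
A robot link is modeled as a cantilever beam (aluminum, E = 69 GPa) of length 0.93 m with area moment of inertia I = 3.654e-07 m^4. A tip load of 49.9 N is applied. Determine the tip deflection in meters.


delta = F*L^3/(3*E*I) = 49.9*0.93^3/(3*6.900e+10*3.654e-07)
      = 40.1374143/75637.8 = 5.3065e-04

5.3065e-04 m


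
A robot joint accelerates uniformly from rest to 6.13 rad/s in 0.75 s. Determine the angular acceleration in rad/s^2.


alpha = delta_omega / t = 6.13 / 0.75 = 8.1733

8.1733 rad/s^2


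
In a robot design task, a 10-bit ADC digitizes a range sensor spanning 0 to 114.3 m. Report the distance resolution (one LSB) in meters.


res = range / 2^n = 114.3/2^10 = 114.3/1024 = 0.1116

0.1116 m


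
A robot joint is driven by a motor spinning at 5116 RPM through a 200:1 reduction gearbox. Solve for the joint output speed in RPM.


omega_joint = omega_motor / N = 5116 / 200 = 25.5800

25.5800 RPM


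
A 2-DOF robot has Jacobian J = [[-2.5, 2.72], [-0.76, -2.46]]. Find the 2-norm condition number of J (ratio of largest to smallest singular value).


JJ^T eigenvalues: trace(JJ^T) = 20.2776, det(JJ^T) = det(J)^2 = 67.52237584
s_max^2 = (20.2776 + sqrt(141.09155840))/2 = 16.07789838
s_min^2 = (20.2776 - sqrt(141.09155840))/2 = 4.19970162
kappa = s_max/s_min = sqrt(16.07789838/4.19970162) = 1.9566

1.9566


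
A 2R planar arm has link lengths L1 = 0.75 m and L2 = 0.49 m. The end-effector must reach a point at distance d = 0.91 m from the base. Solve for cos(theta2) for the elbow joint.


cos(th2) = (d^2 - L1^2 - L2^2)/(2*L1*L2) = (0.91^2 - 0.75^2 - 0.49^2)/(2*0.75*0.49) = 0.0347

0.0347


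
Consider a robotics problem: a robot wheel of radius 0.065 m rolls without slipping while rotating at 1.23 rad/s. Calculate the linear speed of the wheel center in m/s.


v = omega * r = 1.23 * 0.065 = 0.0800

0.0800 m/s


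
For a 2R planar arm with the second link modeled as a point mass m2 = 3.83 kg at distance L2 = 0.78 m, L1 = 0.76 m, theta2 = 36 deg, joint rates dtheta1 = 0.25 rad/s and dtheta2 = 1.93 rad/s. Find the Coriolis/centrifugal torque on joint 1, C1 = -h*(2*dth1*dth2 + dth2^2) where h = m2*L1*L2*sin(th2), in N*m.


h = m2*L1*L2*sin(th2) = 3.83*0.76*0.78*sin(36 deg) = 1.334522
C1 = -h*(2*0.25*1.93 + 1.93^2) = -1.334522*4.6899 = -6.2588

-6.2588 N*m


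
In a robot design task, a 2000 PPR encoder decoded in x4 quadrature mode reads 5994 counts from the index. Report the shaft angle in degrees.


angle = counts * 360 / (PPR*4) = 5994 * 360 / 8000 = 269.7300

269.7300 degrees


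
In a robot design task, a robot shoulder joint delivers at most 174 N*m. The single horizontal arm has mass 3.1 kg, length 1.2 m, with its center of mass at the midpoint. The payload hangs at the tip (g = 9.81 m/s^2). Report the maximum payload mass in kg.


tau_arm = m_arm*g*(L/2) = 3.1*9.81*1.2/2 = 18.2466 N*m
tau_payload = tau_max - tau_arm = 174 - 18.2466 = 155.7534
m_payload = tau_payload / (g*L) = 155.7534 / (9.81*1.2) = 13.2308

13.2308 kg


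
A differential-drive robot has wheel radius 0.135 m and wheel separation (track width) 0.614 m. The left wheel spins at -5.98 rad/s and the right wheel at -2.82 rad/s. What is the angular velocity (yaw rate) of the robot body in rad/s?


omega = r*(wR - wL)/L = 0.135*(-2.82 - (-5.98))/0.614 = 0.6948

0.6948 rad/s


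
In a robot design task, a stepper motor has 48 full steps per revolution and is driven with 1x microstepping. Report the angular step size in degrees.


step = 360/(48*1) = 360/48 = 7.5000

7.5000 degrees


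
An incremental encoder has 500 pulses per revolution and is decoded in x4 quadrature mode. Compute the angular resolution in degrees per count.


resolution = 360 / (PPR * 4) = 360 / 2000 = 0.1800

0.1800 degrees


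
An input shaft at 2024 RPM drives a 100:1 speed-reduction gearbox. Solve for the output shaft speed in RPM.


omega_out = omega_in / N = 2024 / 100 = 20.2400

20.2400 RPM


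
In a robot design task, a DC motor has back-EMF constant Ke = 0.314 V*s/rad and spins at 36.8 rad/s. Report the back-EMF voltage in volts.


V_emf = Ke * omega = 0.314*36.8 = 11.5552

11.5552 V


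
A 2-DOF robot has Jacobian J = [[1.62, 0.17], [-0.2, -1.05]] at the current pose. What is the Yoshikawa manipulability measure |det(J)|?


det(J) = 1.62*-1.05 - (0.17)*(-0.2) = -1.6670
|det(J)| = 1.6670

1.6670


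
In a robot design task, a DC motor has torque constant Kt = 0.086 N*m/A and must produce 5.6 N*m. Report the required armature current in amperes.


I = tau / Kt = 5.6/0.086 = 65.1163

65.1163 A


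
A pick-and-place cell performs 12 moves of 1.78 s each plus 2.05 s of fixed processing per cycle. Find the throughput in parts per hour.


T_cycle = 12*1.78 + 2.05 = 23.4100 s
rate = 3600/T = 153.7804

153.7804 parts/hour


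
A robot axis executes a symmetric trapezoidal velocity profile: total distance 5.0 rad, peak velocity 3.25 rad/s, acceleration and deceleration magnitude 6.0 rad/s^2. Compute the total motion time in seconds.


t_acc = v/a = 3.25/6.0 = 0.541667 s
d_acc = v^2/(2a) = 0.880208 rad (each ramp)
d_cruise = 5.0 - 2*0.880208 = 3.239584 rad
t_cruise = 3.239584/3.25 = 0.996795 s
t_total = 2*0.541667 + 0.996795 = 2.0801

2.0801 s


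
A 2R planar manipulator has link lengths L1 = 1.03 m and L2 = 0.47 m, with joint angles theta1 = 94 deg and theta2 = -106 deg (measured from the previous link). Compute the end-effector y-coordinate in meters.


y = L1*sin(th1) + L2*sin(th1+th2) = 1.03*sin(94 deg) + 0.47*sin(-12 deg) = 0.9298

0.9298 m


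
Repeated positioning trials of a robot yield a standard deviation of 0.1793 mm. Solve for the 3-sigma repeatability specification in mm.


repeatability = 3*sigma = 3*0.1793 = 0.5379

0.5379 mm


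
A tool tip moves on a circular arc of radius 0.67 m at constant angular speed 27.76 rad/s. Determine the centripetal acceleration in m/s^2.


a_c = omega^2 * r = 27.76^2 * 0.67 = 516.3138

516.3138 m/s^2


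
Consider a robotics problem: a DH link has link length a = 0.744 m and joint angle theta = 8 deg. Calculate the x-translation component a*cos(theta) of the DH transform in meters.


a*cos(theta) = 0.744*cos(8 deg) = 0.7368

0.7368 m


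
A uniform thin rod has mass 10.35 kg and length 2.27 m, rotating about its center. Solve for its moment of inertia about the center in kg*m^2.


I = (1/12)*m*L^2 = (1/12)*10.35*2.27^2 = 4.4444

4.4444 kg*m^2


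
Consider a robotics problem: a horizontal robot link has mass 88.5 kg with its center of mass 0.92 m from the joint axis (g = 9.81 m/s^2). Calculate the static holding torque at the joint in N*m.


tau = m*g*L = 88.5 * 9.81 * 0.92 = 798.7302

798.7302 N*m


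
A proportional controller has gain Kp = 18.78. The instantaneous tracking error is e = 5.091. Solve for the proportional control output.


u_P = Kp * e = 18.78 * 5.091 = 95.6090

95.6090


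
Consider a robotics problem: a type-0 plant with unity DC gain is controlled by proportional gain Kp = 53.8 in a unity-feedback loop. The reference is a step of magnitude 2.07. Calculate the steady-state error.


e_ss = R/(1 + Kp) = 2.07/(1 + 53.8) = 2.07/54.8000 = 0.0378

0.0378


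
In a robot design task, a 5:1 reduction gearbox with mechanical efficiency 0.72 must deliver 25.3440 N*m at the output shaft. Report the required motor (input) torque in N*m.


tau_in = tau_out / (N * eta) = 25.3440 / (5 * 0.72) = 7.0400

7.0400 N*m


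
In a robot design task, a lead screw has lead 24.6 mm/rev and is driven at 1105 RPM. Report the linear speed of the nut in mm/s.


v = lead * (RPM/60) = 24.6*1105/60 = 453.0500

453.0500 mm/s


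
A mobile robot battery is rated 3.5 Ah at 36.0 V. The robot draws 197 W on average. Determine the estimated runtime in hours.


E = 3.5*36.0 = 126.0000 Wh
t = E/P = 126.0000/197 = 0.6396

0.6396 hours


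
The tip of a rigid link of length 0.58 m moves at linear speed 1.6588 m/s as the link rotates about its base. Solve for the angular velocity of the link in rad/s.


omega = v / L = 1.6588 / 0.58 = 2.8600

2.8600 rad/s


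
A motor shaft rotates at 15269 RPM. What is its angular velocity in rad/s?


omega = 15269 * 2*pi/60 = 1598.9659

1598.9659 rad/s


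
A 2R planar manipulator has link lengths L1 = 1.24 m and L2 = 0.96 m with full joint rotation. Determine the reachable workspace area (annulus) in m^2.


r_max = L1 + L2 = 2.2000, r_min = |L1 - L2| = 0.2800
A = pi*(r_max^2 - r_min^2) = pi*(4.8400 - 0.0784) = 14.9590

14.9590 m^2


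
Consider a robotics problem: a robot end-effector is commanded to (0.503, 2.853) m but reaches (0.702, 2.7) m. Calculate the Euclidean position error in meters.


dx = 0.702 - (0.503) = 0.1990, dy = 2.7 - (2.853) = -0.1530
err = sqrt(0.039601 + 0.023409) = 0.2510

0.2510 m


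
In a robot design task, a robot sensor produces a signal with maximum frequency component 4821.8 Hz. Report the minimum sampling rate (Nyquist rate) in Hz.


f_s,min = 2*f_max = 2*4821.8 = 9643.6000

9643.6000 Hz


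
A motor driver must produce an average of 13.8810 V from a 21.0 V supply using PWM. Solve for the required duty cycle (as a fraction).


D = V_avg/V_supply = 13.8810/21.0 = 0.6610

0.6610


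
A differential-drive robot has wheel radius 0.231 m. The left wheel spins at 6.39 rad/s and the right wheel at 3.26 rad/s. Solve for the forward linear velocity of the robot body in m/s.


v = r*(wR + wL)/2 = 0.231*(3.26 + 6.39)/2 = 1.1146

1.1146 m/s


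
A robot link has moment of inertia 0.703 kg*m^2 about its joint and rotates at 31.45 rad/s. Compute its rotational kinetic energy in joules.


KE = (1/2)*I*omega^2 = 0.5*0.703*31.45^2 = 347.6695

347.6695 J


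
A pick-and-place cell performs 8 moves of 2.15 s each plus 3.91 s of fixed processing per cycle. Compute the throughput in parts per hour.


T_cycle = 8*2.15 + 3.91 = 21.1100 s
rate = 3600/T = 170.5353

170.5353 parts/hour


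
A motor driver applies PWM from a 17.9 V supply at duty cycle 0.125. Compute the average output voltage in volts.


V_avg = V_supply * D = 17.9*0.125 = 2.2375

2.2375 V


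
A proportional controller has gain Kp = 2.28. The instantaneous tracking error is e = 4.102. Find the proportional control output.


u_P = Kp * e = 2.28 * 4.102 = 9.3526

9.3526


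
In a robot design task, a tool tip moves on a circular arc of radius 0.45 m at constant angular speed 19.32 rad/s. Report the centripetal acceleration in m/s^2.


a_c = omega^2 * r = 19.32^2 * 0.45 = 167.9681

167.9681 m/s^2


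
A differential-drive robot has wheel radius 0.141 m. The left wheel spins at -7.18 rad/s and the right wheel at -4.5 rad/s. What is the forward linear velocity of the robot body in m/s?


v = r*(wR + wL)/2 = 0.141*(-4.5 + -7.18)/2 = -0.8234

-0.8234 m/s


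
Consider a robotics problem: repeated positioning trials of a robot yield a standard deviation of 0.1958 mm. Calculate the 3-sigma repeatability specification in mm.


repeatability = 3*sigma = 3*0.1958 = 0.5874

0.5874 mm


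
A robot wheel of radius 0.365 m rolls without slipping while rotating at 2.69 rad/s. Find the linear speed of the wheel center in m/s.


v = omega * r = 2.69 * 0.365 = 0.9819

0.9819 m/s


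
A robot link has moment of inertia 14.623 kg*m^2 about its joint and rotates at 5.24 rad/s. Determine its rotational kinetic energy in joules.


KE = (1/2)*I*omega^2 = 0.5*14.623*5.24^2 = 200.7562

200.7562 J


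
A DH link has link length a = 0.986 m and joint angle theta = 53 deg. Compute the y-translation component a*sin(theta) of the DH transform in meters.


a*sin(theta) = 0.986*sin(53 deg) = 0.7875

0.7875 m


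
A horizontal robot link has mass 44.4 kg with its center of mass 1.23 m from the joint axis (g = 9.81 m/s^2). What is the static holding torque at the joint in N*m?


tau = m*g*L = 44.4 * 9.81 * 1.23 = 535.7437

535.7437 N*m


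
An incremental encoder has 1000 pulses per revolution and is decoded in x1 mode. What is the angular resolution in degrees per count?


resolution = 360 / (PPR * 1) = 360 / 1000 = 0.3600

0.3600 degrees


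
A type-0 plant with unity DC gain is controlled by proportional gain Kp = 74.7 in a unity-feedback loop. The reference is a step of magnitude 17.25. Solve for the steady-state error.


e_ss = R/(1 + Kp) = 17.25/(1 + 74.7) = 17.25/75.7000 = 0.2279

0.2279


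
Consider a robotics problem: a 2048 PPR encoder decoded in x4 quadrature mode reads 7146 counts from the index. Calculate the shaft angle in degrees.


angle = counts * 360 / (PPR*4) = 7146 * 360 / 8192 = 314.0332

314.0332 degrees


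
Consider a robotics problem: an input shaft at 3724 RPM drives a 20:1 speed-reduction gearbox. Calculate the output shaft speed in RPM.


omega_out = omega_in / N = 3724 / 20 = 186.2000

186.2000 RPM


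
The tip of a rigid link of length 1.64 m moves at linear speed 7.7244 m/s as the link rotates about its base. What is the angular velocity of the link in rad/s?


omega = v / L = 7.7244 / 1.64 = 4.7100

4.7100 rad/s


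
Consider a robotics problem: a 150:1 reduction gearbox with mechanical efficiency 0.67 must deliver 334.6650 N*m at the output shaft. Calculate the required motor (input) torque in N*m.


tau_in = tau_out / (N * eta) = 334.6650 / (150 * 0.67) = 3.3300

3.3300 N*m


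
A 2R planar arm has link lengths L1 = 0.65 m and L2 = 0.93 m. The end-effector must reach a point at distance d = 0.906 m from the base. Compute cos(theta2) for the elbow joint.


cos(th2) = (d^2 - L1^2 - L2^2)/(2*L1*L2) = (0.906^2 - 0.65^2 - 0.93^2)/(2*0.65*0.93) = -0.3859

-0.3859


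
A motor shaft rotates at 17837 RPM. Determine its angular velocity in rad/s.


omega = 17837 * 2*pi/60 = 1867.8863

1867.8863 rad/s


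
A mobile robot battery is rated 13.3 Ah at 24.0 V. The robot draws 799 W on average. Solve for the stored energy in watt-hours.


E = capacity * V = 13.3*24.0 = 319.2000

319.2000 Wh


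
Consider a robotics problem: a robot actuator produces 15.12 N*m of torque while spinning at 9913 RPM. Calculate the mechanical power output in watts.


omega = 9913 * 2*pi/60 = 1038.086933 rad/s
P = tau * omega = 15.12 * 1038.086933 = 15695.8744

15695.8744 W


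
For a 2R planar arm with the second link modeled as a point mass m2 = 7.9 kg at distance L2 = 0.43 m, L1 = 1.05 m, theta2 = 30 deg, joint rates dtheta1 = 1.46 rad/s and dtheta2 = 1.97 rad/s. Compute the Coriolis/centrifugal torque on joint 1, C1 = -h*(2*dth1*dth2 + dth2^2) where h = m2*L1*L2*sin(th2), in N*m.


h = m2*L1*L2*sin(th2) = 7.9*1.05*0.43*sin(30 deg) = 1.783425
C1 = -h*(2*1.46*1.97 + 1.97^2) = -1.783425*9.6333 = -17.1803

-17.1803 N*m


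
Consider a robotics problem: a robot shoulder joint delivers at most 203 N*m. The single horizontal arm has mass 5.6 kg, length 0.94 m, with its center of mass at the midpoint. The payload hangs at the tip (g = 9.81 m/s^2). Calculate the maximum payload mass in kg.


tau_arm = m_arm*g*(L/2) = 5.6*9.81*0.94/2 = 25.8199 N*m
tau_payload = tau_max - tau_arm = 203 - 25.8199 = 177.1801
m_payload = tau_payload / (g*L) = 177.1801 / (9.81*0.94) = 19.2140

19.2140 kg


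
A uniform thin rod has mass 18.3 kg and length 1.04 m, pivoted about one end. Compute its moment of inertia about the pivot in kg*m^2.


I = (1/3)*m*L^2 = (1/3)*18.3*1.04^2 = 6.5978

6.5978 kg*m^2


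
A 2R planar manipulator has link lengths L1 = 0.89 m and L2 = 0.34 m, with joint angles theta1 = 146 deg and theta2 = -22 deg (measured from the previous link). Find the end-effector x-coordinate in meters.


x = L1*cos(th1) + L2*cos(th1+th2) = 0.89*cos(146 deg) + 0.34*cos(124 deg) = -0.9280

-0.9280 m


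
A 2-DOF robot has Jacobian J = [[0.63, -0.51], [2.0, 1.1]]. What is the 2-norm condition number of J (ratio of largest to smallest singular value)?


JJ^T eigenvalues: trace(JJ^T) = 5.8670, det(JJ^T) = det(J)^2 = 2.93436900
s_max^2 = (5.8670 + sqrt(22.68421300))/2 = 5.31489733
s_min^2 = (5.8670 - sqrt(22.68421300))/2 = 0.55210267
kappa = s_max/s_min = sqrt(5.31489733/0.55210267) = 3.1027

3.1027


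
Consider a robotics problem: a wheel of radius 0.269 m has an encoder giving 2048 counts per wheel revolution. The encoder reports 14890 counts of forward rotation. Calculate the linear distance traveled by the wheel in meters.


revs = 14890/2048 = 7.270508
d = revs * 2*pi*r = 7.270508 * 2*pi*0.269 = 12.2884

12.2884 m


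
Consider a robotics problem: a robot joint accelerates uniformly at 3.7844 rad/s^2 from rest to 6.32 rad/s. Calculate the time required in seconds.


t = delta_omega / alpha = 6.32 / 3.7844 = 1.6700

1.6700 s
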